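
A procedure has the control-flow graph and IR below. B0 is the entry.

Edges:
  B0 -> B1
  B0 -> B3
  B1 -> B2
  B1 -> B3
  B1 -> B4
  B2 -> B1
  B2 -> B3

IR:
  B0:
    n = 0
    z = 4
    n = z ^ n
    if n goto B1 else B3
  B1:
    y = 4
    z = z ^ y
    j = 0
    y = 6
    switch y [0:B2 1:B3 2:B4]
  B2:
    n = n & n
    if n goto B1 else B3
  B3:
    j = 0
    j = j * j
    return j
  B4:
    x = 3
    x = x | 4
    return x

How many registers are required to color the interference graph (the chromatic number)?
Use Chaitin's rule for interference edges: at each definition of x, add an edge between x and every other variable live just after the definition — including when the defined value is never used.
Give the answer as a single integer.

Answer: 3

Working:
Per-block:
  B0 def {n,z} use ∅
  B1 def {j,y,z} use {z}
  B2 def {n} use {n}
  B3 def {j} use ∅
  B4 def {x} use ∅

Live sets:
  live B0: ∅→{n,z}
  live B1: {n,z}→{n,z}
  live B2: {n,z}→{n,z}
  live B3: ∅→∅
  live B4: ∅→∅

Conflict graph:
  j: {n,z}
  n: {j,y,z}
  x: ∅
  y: {n,z}
  z: {j,n,y}

Chromatic number:
  {j,n,z} pairwise interfere (3-clique) ⇒ χ ≥ 3
  3-colouring: R0={n,x}  R1={z}  R2={j,y}
  χ = 3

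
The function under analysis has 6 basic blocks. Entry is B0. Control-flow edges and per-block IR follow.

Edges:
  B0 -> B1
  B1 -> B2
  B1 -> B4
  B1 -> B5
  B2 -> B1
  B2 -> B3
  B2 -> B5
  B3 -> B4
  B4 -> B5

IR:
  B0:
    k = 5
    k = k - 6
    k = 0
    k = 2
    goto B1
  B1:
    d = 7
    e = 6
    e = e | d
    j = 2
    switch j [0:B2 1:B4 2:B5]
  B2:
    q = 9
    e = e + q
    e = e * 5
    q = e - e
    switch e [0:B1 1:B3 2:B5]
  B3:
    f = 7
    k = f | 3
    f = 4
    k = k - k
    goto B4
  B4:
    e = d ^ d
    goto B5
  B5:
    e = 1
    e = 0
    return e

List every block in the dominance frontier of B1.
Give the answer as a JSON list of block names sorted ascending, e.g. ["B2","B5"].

idom tree: B1←B0 B2←B1 B3←B2 B4←B1 B5←B1
Dom at joins:
  B1: preds {B0,B2}: {B0} ∩ {B0,B1,B2} = {B0}; idom=B0
  B4: preds {B1,B3}: {B0,B1} ∩ {B0,B1,B2,B3} = {B0,B1}; idom=B1
  B5: preds {B1,B2,B4}: {B0,B1} ∩ {B0,B1,B2} ∩ {B0,B1,B4} = {B0,B1}; idom=B1

DF walk-up:
  B1←B0: walk · to B0
  B1←B2: walk B2→B1 to B0
  B4←B1: walk · to B1
  B4←B3: walk B3→B2 to B1
  B5←B1: walk · to B1
  B5←B2: walk B2 to B1
  B5←B4: walk B4 to B1
  B0 → ∅
  B1 → {B1}
  B2 → {B1,B4,B5}
  B3 → {B4}
  B4 → {B5}
  B5 → ∅

DF(B1) = ["B1"]

Answer: ["B1"]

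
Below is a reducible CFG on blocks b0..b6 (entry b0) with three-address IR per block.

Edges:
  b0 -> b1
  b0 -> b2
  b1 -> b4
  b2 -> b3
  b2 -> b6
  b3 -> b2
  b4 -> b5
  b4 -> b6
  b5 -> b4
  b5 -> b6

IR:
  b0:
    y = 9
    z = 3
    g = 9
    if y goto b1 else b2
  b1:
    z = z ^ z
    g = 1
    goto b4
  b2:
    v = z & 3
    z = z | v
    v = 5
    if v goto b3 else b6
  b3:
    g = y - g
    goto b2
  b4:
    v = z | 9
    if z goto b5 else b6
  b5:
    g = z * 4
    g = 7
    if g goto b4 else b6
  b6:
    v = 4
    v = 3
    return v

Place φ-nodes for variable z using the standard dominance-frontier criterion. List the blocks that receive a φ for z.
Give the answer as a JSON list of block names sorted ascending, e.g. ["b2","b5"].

idom tree: b1←b0 b2←b0 b3←b2 b4←b1 b5←b4 b6←b0
Dom at joins:
  b2: preds {b0,b3}: {b0} ∩ {b0,b2,b3} = {b0}; idom=b0
  b4: preds {b1,b5}: {b0,b1} ∩ {b0,b1,b4,b5} = {b0,b1}; idom=b1
  b6: preds {b2,b4,b5}: {b0,b2} ∩ {b0,b1,b4} ∩ {b0,b1,b4,b5} = {b0}; idom=b0

DF walk-up:
  b2←b0: walk · to b0
  b2←b3: walk b3→b2 to b0
  b4←b1: walk · to b1
  b4←b5: walk b5→b4 to b1
  b6←b2: walk b2 to b0
  b6←b4: walk b4→b1 to b0
  b6←b5: walk b5→b4→b1 to b0
  b0 → ∅
  b1 → {b6}
  b2 → {b2,b6}
  b3 → {b2}
  b4 → {b4,b6}
  b5 → {b4,b6}
  b6 → ∅

φ for z: defs {b0,b1,b2}
  DF⁺ = {b2,b6}

Answer: ["b2", "b6"]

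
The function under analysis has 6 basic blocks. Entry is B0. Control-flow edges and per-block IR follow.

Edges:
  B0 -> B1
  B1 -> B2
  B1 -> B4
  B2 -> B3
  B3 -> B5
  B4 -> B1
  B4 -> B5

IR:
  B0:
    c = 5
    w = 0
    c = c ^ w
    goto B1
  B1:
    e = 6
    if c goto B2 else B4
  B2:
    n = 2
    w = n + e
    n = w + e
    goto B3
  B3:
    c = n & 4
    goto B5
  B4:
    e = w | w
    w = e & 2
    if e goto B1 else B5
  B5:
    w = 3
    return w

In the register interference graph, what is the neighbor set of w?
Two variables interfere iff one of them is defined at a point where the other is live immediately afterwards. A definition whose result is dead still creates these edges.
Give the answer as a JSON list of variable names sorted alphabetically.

Answer: ["c", "e"]

Derivation:
def/use:
  B0: def={c,w} ue=∅
  B1: def={e} ue={c}
  B2: def={n,w} ue={e}
  B3: def={c} ue={n}
  B4: def={e,w} ue={w}
  B5: def={w} ue=∅

Live sets:
  live B0: ∅→{c,w}
  live B1: {c,w}→{c,e,w}
  live B2: {e}→{n}
  live B3: {n}→∅
  live B4: {c,w}→{c,w}
  live B5: ∅→∅

Conflict graph:
  c↔{e,w}
  e↔{c,n,w}
  n↔{e}
  w↔{c,e}

N(w) = ["c", "e"]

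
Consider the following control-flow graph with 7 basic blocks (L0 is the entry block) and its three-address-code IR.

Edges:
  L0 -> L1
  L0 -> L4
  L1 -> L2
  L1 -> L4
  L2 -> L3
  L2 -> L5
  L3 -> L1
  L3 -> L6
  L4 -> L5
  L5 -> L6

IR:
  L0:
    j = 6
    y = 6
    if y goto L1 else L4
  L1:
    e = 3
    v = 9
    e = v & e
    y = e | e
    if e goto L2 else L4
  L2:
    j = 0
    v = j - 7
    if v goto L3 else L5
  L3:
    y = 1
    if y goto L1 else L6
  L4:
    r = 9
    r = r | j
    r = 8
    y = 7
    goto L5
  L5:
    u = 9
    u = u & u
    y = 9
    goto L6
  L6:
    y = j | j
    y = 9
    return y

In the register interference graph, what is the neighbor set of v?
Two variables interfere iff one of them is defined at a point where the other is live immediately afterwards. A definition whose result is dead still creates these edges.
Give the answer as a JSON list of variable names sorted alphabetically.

Per-block:
  L0: def={j,y} ue=∅
  L1: def={e,v,y} ue=∅
  L2: def={j,v} ue=∅
  L3: def={y} ue=∅
  L4: def={r,y} ue={j}
  L5: def={u,y} ue=∅
  L6: def={y} ue={j}

Backward fixpoint:
  L0: in=∅ out={j}
  L1: in={j} out={j}
  L2: in=∅ out={j}
  L3: in={j} out={j}
  L4: in={j} out={j}
  L5: in={j} out={j}
  L6: in={j} out=∅

Interference:
  e↔{j,v,y}
  j↔{e,r,u,v,y}
  r↔{j}
  u↔{j}
  v↔{e,j}
  y↔{e,j}

N(v) = ["e", "j"]

Answer: ["e", "j"]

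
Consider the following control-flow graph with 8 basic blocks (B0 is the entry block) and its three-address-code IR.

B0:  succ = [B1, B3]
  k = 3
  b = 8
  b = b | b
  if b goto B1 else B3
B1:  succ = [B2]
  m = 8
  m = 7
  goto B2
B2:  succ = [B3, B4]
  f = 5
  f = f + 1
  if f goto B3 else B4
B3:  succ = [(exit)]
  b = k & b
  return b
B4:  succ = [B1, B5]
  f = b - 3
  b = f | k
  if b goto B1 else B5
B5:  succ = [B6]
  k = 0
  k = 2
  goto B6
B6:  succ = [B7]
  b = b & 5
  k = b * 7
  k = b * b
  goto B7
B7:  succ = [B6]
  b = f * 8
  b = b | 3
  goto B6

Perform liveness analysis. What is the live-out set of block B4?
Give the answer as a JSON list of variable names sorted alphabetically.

Answer: ["b", "f", "k"]

Working:
def/use:
  B0 def {b,k} use ∅
  B1 def {m} use ∅
  B2 def {f} use ∅
  B3 def {b} use {b,k}
  B4 def {b,f} use {b,k}
  B5 def {k} use ∅
  B6 def {b,k} use {b}
  B7 def {b} use {f}

Liveness:
  live B0: ∅→{b,k}
  live B1: {b,k}→{b,k}
  live B2: {b,k}→{b,k}
  live B3: {b,k}→∅
  live B4: {b,k}→{b,f,k}
  live B5: {b,f}→{b,f}
  live B6: {b,f}→{f}
  live B7: {f}→{b,f}

live-out(B4) = ["b", "f", "k"]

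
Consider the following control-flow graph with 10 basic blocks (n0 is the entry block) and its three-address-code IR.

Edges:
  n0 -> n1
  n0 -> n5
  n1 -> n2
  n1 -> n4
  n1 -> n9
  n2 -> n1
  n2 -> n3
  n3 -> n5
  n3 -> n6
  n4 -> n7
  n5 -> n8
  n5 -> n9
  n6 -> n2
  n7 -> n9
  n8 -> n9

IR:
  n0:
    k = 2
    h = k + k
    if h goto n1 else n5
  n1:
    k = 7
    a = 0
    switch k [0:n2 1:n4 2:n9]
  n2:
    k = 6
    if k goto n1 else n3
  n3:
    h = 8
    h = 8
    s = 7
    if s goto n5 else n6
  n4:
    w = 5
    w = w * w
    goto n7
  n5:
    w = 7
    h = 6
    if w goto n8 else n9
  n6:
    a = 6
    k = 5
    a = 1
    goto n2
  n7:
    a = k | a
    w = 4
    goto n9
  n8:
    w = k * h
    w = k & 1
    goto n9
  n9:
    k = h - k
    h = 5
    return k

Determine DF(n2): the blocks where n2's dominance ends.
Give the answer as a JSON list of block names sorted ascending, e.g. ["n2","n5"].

idom tree: n1←n0 n2←n1 n3←n2 n4←n1 n5←n0 n6←n3 n7←n4 n8←n5 n9←n0
Dom∩ at merges:
  n1: preds {n0,n2}: {n0} ∩ {n0,n1,n2} = {n0}; idom=n0
  n2: preds {n1,n6}: {n0,n1} ∩ {n0,n1,n2,n3,n6} = {n0,n1}; idom=n1
  n5: preds {n0,n3}: {n0} ∩ {n0,n1,n2,n3} = {n0}; idom=n0
  n9: preds {n1,n5,n7,n8}: {n0,n1} ∩ {n0,n5} ∩ {n0,n1,n4,n7} ∩ {n0,n5,n8} = {n0}; idom=n0

DF derivation:
  n1←n0: walk · to n0
  n1←n2: walk n2→n1 to n0
  n2←n1: walk · to n1
  n2←n6: walk n6→n3→n2 to n1
  n5←n0: walk · to n0
  n5←n3: walk n3→n2→n1 to n0
  n9←n1: walk n1 to n0
  n9←n5: walk n5 to n0
  n9←n7: walk n7→n4→n1 to n0
  n9←n8: walk n8→n5 to n0
  n0 → ∅
  n1 → {n1,n5,n9}
  n2 → {n1,n2,n5}
  n3 → {n2,n5}
  n4 → {n9}
  n5 → {n9}
  n6 → {n2}
  n7 → {n9}
  n8 → {n9}
  n9 → ∅

DF(n2) = ["n1", "n2", "n5"]

Answer: ["n1", "n2", "n5"]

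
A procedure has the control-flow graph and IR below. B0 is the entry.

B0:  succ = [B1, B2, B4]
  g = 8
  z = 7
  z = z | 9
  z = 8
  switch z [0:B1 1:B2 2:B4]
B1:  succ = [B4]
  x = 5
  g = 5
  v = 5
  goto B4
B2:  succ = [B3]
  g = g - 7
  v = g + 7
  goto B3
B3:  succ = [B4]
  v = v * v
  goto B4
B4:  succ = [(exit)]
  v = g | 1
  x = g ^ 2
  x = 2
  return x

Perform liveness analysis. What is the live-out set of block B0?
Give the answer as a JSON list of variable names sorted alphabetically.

def/use:
  B0 def {g,z} use ∅
  B1 def {g,v,x} use ∅
  B2 def {g,v} use {g}
  B3 def {v} use {v}
  B4 def {v,x} use {g}

Backward fixpoint:
  live B0: ∅→{g}
  live B1: ∅→{g}
  live B2: {g}→{g,v}
  live B3: {g,v}→{g}
  live B4: {g}→∅

live-out(B0) = ["g"]

Answer: ["g"]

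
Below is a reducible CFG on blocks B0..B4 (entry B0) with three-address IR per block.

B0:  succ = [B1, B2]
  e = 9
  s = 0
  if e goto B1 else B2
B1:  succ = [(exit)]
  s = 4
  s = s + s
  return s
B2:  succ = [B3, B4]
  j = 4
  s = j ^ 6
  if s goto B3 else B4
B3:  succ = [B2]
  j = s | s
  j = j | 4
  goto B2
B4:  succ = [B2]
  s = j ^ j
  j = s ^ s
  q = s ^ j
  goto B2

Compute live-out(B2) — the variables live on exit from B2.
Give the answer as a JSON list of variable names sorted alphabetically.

Answer: ["j", "s"]

Working:
def/use:
  B0 def {e,s} use ∅
  B1 def {s} use ∅
  B2 def {j,s} use ∅
  B3 def {j} use {s}
  B4 def {j,q,s} use {j}

Live sets:
  B0: in=∅ out=∅
  B1: in=∅ out=∅
  B2: in=∅ out={j,s}
  B3: in={s} out=∅
  B4: in={j} out=∅

live-out(B2) = ["j", "s"]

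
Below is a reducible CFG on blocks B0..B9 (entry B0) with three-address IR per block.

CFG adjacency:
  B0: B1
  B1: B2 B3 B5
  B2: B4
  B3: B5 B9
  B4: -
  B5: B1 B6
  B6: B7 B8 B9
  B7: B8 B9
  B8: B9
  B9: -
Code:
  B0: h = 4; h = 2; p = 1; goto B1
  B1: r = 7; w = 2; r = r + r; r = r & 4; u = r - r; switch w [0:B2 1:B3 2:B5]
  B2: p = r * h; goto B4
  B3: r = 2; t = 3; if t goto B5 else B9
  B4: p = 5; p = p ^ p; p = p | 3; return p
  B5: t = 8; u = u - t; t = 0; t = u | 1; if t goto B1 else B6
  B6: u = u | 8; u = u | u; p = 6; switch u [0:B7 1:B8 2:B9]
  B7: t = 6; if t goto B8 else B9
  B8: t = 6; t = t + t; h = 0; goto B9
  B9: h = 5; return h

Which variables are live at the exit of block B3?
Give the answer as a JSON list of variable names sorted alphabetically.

Answer: ["h", "u"]

Analysis:
Block summaries:
  B0: {h,p} / ∅
  B1: {r,u,w} / ∅
  B2: {p} / {h,r}
  B3: {r,t} / ∅
  B4: {p} / ∅
  B5: {t,u} / {u}
  B6: {p,u} / {u}
  B7: {t} / ∅
  B8: {h,t} / ∅
  B9: {h} / ∅

Liveness:
  B0 li=∅ lo={h}
  B1 li={h} lo={h,r,u}
  B2 li={h,r} lo=∅
  B3 li={h,u} lo={h,u}
  B4 li=∅ lo=∅
  B5 li={h,u} lo={h,u}
  B6 li={u} lo=∅
  B7 li=∅ lo=∅
  B8 li=∅ lo=∅
  B9 li=∅ lo=∅

live-out(B3) = ["h", "u"]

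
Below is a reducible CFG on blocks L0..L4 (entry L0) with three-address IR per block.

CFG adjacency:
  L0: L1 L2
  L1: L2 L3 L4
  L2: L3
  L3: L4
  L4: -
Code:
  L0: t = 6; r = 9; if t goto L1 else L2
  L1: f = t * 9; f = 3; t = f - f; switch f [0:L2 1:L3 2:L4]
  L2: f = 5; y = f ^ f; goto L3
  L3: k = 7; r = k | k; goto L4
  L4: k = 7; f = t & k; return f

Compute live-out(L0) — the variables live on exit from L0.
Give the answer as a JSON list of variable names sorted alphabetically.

Per-block:
  L0 def {r,t} use ∅
  L1 def {f,t} use {t}
  L2 def {f,y} use ∅
  L3 def {k,r} use ∅
  L4 def {f,k} use {t}

Live sets:
  live L0: ∅→{t}
  live L1: {t}→{t}
  live L2: {t}→{t}
  live L3: {t}→{t}
  live L4: {t}→∅

live-out(L0) = ["t"]

Answer: ["t"]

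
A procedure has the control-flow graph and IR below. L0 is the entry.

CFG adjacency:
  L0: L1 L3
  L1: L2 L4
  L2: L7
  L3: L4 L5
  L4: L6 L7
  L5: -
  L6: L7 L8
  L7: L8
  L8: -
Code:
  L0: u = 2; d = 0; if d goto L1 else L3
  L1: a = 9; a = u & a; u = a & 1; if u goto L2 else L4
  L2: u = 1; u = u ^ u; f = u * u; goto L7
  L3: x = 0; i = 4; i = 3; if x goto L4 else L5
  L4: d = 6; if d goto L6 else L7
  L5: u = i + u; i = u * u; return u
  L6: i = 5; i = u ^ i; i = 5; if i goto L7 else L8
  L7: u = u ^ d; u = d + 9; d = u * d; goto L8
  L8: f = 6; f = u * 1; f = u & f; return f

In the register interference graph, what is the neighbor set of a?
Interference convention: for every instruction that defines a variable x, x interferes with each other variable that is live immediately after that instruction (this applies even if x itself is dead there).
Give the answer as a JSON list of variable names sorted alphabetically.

Answer: ["d", "u"]

Derivation:
def/use:
  L0: {d,u} / ∅
  L1: {a,u} / {u}
  L2: {f,u} / ∅
  L3: {i,x} / ∅
  L4: {d} / ∅
  L5: {i,u} / {i,u}
  L6: {i} / {u}
  L7: {d,u} / {d,u}
  L8: {f} / {u}

Backward fixpoint:
  L0: in=∅ out={d,u}
  L1: in={d,u} out={d,u}
  L2: in={d} out={d,u}
  L3: in={u} out={i,u}
  L4: in={u} out={d,u}
  L5: in={i,u} out=∅
  L6: in={d,u} out={d,u}
  L7: in={d,u} out={u}
  L8: in={u} out=∅

Interfere edges:
  a: {d,u}
  d: {a,f,i,u}
  f: {d,u}
  i: {d,u,x}
  u: {a,d,f,i,x}
  x: {i,u}

N(a) = ["d", "u"]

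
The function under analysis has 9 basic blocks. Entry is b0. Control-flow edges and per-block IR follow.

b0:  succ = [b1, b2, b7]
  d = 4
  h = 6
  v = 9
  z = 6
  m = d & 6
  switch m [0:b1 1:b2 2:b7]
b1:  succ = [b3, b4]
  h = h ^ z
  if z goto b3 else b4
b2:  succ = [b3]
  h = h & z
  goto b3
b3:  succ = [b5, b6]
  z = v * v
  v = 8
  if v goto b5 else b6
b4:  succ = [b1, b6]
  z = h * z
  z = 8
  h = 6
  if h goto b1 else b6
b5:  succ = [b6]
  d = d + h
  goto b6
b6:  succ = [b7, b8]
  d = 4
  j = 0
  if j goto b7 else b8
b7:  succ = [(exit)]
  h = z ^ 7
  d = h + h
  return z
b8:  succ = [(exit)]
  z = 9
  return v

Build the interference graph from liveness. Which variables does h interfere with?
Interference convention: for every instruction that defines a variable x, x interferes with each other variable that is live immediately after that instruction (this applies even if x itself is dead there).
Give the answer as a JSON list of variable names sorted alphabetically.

def/use:
  b0: def={d,h,m,v,z} ue=∅
  b1: def={h} ue={h,z}
  b2: def={h} ue={h,z}
  b3: def={v,z} ue={v}
  b4: def={h,z} ue={h,z}
  b5: def={d} ue={d,h}
  b6: def={d,j} ue=∅
  b7: def={d,h} ue={z}
  b8: def={z} ue={v}

Backward fixpoint:
  b0 li=∅ lo={d,h,v,z}
  b1 li={d,h,v,z} lo={d,h,v,z}
  b2 li={d,h,v,z} lo={d,h,v}
  b3 li={d,h,v} lo={d,h,v,z}
  b4 li={d,h,v,z} lo={d,h,v,z}
  b5 li={d,h,v,z} lo={v,z}
  b6 li={v,z} lo={v,z}
  b7 li={z} lo=∅
  b8 li={v} lo=∅

Conflict graph:
  d — {h,m,v,z}
  h — {d,m,v,z}
  j — {v,z}
  m — {d,h,v,z}
  v — {d,h,j,m,z}
  z — {d,h,j,m,v}

N(h) = ["d", "m", "v", "z"]

Answer: ["d", "m", "v", "z"]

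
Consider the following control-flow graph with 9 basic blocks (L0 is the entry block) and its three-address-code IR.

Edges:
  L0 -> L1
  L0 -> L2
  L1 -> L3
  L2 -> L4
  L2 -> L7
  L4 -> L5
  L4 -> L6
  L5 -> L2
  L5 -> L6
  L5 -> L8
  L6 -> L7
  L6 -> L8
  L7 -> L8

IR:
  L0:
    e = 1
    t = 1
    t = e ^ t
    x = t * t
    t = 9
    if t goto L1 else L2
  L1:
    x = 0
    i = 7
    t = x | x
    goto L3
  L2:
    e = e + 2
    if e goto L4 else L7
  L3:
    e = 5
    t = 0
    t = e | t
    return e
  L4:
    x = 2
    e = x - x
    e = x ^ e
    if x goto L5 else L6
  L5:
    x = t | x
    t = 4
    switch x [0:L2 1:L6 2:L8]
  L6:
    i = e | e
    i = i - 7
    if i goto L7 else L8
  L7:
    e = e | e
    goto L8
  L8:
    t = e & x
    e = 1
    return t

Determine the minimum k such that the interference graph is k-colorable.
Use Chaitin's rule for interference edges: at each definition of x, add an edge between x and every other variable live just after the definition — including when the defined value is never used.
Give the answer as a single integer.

Answer: 3

Working:
def/use:
  L0: def={e,t,x} ue=∅
  L1: def={i,t,x} ue=∅
  L2: def={e} ue={e}
  L3: def={e,t} ue=∅
  L4: def={e,x} ue=∅
  L5: def={t,x} ue={t,x}
  L6: def={i} ue={e}
  L7: def={e} ue={e}
  L8: def={e,t} ue={e,x}

Live sets:
  L0 li=∅ lo={e,t,x}
  L1 li=∅ lo=∅
  L2 li={e,t,x} lo={e,t,x}
  L3 li=∅ lo=∅
  L4 li={t} lo={e,t,x}
  L5 li={e,t,x} lo={e,t,x}
  L6 li={e,x} lo={e,x}
  L7 li={e,x} lo={e,x}
  L8 li={e,x} lo=∅

Conflict graph:
  e↔{i,t,x}
  i↔{e,x}
  t↔{e,x}
  x↔{e,i,t}

Chromatic number:
  lower bound: {e,i,x} mutually conflict ⇒ χ ≥ 3
  assign e→R0 i→R2 t→R2 x→R1 — no edge inside a register ⇒ χ ≤ 3
  χ = 3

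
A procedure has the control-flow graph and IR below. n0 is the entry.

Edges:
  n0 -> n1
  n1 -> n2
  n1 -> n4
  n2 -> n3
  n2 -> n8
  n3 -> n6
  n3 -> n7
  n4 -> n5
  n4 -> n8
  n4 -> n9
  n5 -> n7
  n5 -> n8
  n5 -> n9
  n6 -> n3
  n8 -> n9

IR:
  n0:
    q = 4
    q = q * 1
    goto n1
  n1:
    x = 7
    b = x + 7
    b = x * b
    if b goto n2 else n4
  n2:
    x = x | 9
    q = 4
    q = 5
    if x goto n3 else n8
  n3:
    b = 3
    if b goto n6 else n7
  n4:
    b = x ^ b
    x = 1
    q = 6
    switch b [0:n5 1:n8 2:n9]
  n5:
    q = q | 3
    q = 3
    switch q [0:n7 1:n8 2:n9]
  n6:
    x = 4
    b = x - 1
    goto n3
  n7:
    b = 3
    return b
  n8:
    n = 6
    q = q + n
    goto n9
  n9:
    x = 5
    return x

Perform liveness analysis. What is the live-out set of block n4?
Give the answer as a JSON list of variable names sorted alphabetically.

Block summaries:
  n0: def={q} ue=∅
  n1: def={b,x} ue=∅
  n2: def={q,x} ue={x}
  n3: def={b} ue=∅
  n4: def={b,q,x} ue={b,x}
  n5: def={q} ue={q}
  n6: def={b,x} ue=∅
  n7: def={b} ue=∅
  n8: def={n,q} ue={q}
  n9: def={x} ue=∅

Liveness:
  live n0: ∅→∅
  live n1: ∅→{b,x}
  live n2: {x}→{q}
  live n3: ∅→∅
  live n4: {b,x}→{q}
  live n5: {q}→{q}
  live n6: ∅→∅
  live n7: ∅→∅
  live n8: {q}→∅
  live n9: ∅→∅

live-out(n4) = ["q"]

Answer: ["q"]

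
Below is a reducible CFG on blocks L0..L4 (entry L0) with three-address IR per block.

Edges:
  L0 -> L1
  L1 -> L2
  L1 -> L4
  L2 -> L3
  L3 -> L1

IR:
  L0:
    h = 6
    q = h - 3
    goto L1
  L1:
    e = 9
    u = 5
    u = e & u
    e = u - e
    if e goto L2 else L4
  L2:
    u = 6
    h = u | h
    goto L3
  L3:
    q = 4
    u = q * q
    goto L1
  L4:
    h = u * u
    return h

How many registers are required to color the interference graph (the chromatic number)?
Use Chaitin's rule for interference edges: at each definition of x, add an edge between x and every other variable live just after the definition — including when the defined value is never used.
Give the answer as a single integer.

Answer: 3

Derivation:
Block summaries:
  L0: def={h,q} ue=∅
  L1: def={e,u} ue=∅
  L2: def={h,u} ue={h}
  L3: def={q,u} ue=∅
  L4: def={h} ue={u}

Live sets:
  L0 li=∅ lo={h}
  L1 li={h} lo={h,u}
  L2 li={h} lo={h}
  L3 li={h} lo={h}
  L4 li={u} lo=∅

Interfere edges:
  e: {h,u}
  h: {e,q,u}
  q: {h}
  u: {e,h}

Colouring:
  {e,h,u} pairwise interfere (3-clique) ⇒ χ ≥ 3
  assign e→R1 h→R0 q→R1 u→R2 — no edge inside a register ⇒ χ ≤ 3
  χ = 3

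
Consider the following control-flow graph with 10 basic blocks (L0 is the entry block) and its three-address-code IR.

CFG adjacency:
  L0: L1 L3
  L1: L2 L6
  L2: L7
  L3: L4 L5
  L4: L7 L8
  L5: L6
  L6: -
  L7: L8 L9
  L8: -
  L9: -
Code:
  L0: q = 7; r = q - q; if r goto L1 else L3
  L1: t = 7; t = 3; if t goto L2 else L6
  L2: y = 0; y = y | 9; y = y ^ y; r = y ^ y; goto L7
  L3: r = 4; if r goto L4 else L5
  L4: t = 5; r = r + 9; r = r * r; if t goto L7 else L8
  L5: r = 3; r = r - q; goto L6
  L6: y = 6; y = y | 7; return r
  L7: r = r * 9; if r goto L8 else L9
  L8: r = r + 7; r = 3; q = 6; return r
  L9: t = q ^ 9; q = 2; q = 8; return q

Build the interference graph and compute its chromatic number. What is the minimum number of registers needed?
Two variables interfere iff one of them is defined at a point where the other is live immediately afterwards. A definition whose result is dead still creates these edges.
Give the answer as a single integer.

Block summaries:
  L0: def={q,r} ue=∅
  L1: def={t} ue=∅
  L2: def={r,y} ue=∅
  L3: def={r} ue=∅
  L4: def={r,t} ue={r}
  L5: def={r} ue={q}
  L6: def={y} ue={r}
  L7: def={r} ue={r}
  L8: def={q,r} ue={r}
  L9: def={q,t} ue={q}

Liveness:
  L0 li=∅ lo={q,r}
  L1 li={q,r} lo={q,r}
  L2 li={q} lo={q,r}
  L3 li={q} lo={q,r}
  L4 li={q,r} lo={q,r}
  L5 li={q} lo={r}
  L6 li={r} lo=∅
  L7 li={q,r} lo={q,r}
  L8 li={r} lo=∅
  L9 li={q} lo=∅

Interfere edges:
  q↔{r,t,y}
  r↔{q,t,y}
  t↔{q,r}
  y↔{q,r}

Colouring:
  {q,r,t} pairwise interfere (3-clique) ⇒ χ ≥ 3
  3-colouring: r0={q}  r1={r}  r2={t,y}
  χ = 3

Answer: 3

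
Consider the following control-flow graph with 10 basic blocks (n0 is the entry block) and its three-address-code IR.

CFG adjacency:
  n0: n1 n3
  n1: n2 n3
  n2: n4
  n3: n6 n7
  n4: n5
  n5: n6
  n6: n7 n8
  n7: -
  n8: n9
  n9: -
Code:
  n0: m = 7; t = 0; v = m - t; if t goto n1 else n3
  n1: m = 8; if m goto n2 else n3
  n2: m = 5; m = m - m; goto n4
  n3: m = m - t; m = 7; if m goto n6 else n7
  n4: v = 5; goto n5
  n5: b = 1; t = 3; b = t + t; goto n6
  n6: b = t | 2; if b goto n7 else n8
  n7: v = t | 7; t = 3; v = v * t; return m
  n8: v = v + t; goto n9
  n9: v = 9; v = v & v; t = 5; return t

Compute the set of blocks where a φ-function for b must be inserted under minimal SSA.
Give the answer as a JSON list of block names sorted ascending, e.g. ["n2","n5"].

idom tree: n1←n0 n2←n1 n3←n0 n4←n2 n5←n4 n6←n0 n7←n0 n8←n6 n9←n8
Dom at joins:
  n3: preds {n0,n1}: {n0} ∩ {n0,n1} = {n0}; idom=n0
  n6: preds {n3,n5}: {n0,n3} ∩ {n0,n1,n2,n4,n5} = {n0}; idom=n0
  n7: preds {n3,n6}: {n0,n3} ∩ {n0,n6} = {n0}; idom=n0

DF walk-up:
  join n3 pred n0: · stop@n0
  join n3 pred n1: n1 stop@n0
  join n6 pred n3: n3 stop@n0
  join n6 pred n5: n5→n4→n2→n1 stop@n0
  join n7 pred n3: n3 stop@n0
  join n7 pred n6: n6 stop@n0
  DF(n0)=∅
  DF(n1)={n3,n6}
  DF(n2)={n6}
  DF(n3)={n6,n7}
  DF(n4)={n6}
  DF(n5)={n6}
  DF(n6)={n7}
  DF(n7)=∅
  DF(n8)=∅
  DF(n9)=∅

φ for b: defs {n5,n6}
  DF⁺ = {n6,n7}

Answer: ["n6", "n7"]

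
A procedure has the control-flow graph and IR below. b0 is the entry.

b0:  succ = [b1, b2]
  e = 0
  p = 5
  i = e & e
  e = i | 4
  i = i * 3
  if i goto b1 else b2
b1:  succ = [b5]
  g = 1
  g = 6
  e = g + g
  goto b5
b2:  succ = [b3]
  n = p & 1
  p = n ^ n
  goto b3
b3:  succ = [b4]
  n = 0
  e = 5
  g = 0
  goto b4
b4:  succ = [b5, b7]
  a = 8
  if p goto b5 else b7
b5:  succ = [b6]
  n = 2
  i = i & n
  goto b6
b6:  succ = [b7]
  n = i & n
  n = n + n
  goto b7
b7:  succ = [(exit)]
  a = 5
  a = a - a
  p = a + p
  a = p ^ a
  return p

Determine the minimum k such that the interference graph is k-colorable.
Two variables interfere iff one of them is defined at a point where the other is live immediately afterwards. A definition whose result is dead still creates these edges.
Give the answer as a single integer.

Answer: 3

Derivation:
Per-block:
  b0 def {e,i,p} use ∅
  b1 def {e,g} use ∅
  b2 def {n,p} use {p}
  b3 def {e,g,n} use ∅
  b4 def {a} use {p}
  b5 def {i,n} use {i}
  b6 def {n} use {i,n}
  b7 def {a,p} use {p}

Live sets:
  b0 li=∅ lo={i,p}
  b1 li={i,p} lo={i,p}
  b2 li={i,p} lo={i,p}
  b3 li={i,p} lo={i,p}
  b4 li={i,p} lo={i,p}
  b5 li={i,p} lo={i,n,p}
  b6 li={i,n,p} lo={p}
  b7 li={p} lo=∅

Interfere edges:
  a — {i,p}
  e — {i,p}
  g — {i,p}
  i — {a,e,g,n,p}
  n — {i,p}
  p — {a,e,g,i,n}

Chromatic number:
  clique {a,i,p} ⇒ need ≥ 3
  3-colouring: c0={i}  c1={p}  c2={a,e,g,n}
  χ = 3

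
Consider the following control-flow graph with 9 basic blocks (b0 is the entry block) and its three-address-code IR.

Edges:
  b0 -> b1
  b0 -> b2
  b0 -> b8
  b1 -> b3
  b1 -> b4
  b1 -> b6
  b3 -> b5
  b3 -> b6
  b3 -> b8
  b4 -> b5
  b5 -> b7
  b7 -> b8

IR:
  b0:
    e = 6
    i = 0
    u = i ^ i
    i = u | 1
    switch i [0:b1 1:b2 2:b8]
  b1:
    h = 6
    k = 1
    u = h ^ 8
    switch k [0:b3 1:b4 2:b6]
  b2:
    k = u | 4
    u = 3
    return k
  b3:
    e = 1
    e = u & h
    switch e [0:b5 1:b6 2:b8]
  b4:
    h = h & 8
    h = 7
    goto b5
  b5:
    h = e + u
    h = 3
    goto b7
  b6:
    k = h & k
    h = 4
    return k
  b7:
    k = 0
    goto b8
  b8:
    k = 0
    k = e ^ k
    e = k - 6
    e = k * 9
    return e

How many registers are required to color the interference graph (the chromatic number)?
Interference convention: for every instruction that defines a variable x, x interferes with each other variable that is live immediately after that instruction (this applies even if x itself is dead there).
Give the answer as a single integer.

Answer: 4

Working:
Block summaries:
  b0 def {e,i,u} use ∅
  b1 def {h,k,u} use ∅
  b2 def {k,u} use {u}
  b3 def {e} use {h,u}
  b4 def {h} use {h}
  b5 def {h} use {e,u}
  b6 def {h,k} use {h,k}
  b7 def {k} use ∅
  b8 def {e,k} use {e}

Backward fixpoint:
  b0 li=∅ lo={e,u}
  b1 li={e} lo={e,h,k,u}
  b2 li={u} lo=∅
  b3 li={h,k,u} lo={e,h,k,u}
  b4 li={e,h,u} lo={e,u}
  b5 li={e,u} lo={e}
  b6 li={h,k} lo=∅
  b7 li={e} lo={e}
  b8 li={e} lo=∅

Interference:
  e — {h,i,k,u}
  h — {e,k,u}
  i — {e,u}
  k — {e,h,u}
  u — {e,h,i,k}

Chromatic number:
  {e,h,k,u} pairwise interfere (4-clique) ⇒ χ ≥ 4
  4-colouring: r0={e}  r1={u}  r2={h,i}  r3={k}
  χ = 4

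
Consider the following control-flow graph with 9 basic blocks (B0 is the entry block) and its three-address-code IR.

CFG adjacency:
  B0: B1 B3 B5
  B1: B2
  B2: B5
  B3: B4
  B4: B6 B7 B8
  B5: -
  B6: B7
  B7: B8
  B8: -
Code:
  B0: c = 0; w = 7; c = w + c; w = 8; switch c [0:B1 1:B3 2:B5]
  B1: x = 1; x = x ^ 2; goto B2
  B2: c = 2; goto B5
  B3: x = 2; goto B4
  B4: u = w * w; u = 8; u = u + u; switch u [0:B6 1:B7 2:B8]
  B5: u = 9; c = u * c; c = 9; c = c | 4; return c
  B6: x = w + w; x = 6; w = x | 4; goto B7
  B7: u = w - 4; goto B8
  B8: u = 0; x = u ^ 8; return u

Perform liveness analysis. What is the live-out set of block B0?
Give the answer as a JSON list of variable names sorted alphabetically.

def/use:
  B0: def={c,w} ue=∅
  B1: def={x} ue=∅
  B2: def={c} ue=∅
  B3: def={x} ue=∅
  B4: def={u} ue={w}
  B5: def={c,u} ue={c}
  B6: def={w,x} ue={w}
  B7: def={u} ue={w}
  B8: def={u,x} ue=∅

Backward fixpoint:
  B0 li=∅ lo={c,w}
  B1 li=∅ lo=∅
  B2 li=∅ lo={c}
  B3 li={w} lo={w}
  B4 li={w} lo={w}
  B5 li={c} lo=∅
  B6 li={w} lo={w}
  B7 li={w} lo=∅
  B8 li=∅ lo=∅

live-out(B0) = ["c", "w"]

Answer: ["c", "w"]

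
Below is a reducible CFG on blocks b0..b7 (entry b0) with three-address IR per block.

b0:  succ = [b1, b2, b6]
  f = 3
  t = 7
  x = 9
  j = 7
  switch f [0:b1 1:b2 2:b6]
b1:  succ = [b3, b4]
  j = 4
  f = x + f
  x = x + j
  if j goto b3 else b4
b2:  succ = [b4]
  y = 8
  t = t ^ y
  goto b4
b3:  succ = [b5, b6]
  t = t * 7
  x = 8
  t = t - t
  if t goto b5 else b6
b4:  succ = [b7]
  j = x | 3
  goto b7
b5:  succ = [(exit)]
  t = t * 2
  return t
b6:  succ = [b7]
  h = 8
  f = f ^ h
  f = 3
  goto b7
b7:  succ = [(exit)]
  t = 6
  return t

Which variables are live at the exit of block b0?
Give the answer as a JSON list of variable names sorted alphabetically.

Block summaries:
  b0 def {f,j,t,x} use ∅
  b1 def {f,j,x} use {f,x}
  b2 def {t,y} use {t}
  b3 def {t,x} use {t}
  b4 def {j} use {x}
  b5 def {t} use {t}
  b6 def {f,h} use {f}
  b7 def {t} use ∅

Live sets:
  live b0: ∅→{f,t,x}
  live b1: {f,t,x}→{f,t,x}
  live b2: {t,x}→{x}
  live b3: {f,t}→{f,t}
  live b4: {x}→∅
  live b5: {t}→∅
  live b6: {f}→∅
  live b7: ∅→∅

live-out(b0) = ["f", "t", "x"]

Answer: ["f", "t", "x"]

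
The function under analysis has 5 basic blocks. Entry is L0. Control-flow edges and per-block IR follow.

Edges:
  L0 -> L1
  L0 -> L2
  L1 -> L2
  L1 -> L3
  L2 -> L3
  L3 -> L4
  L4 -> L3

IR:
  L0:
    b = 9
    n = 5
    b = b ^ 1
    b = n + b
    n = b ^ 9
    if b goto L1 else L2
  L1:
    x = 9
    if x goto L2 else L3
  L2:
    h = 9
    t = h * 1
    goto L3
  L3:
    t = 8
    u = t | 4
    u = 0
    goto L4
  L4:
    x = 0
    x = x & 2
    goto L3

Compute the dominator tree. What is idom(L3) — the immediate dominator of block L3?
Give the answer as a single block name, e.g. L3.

idom tree: L1←L0 L2←L0 L3←L0 L4←L3
Join-block Dom:
  L2: preds {L0,L1}: {L0} ∩ {L0,L1} = {L0}; idom=L0
  L3: preds {L1,L2,L4}: {L0,L1} ∩ {L0,L2} ∩ {L0,L3,L4} = {L0}; idom=L0

idom(L3) = L0

Answer: L0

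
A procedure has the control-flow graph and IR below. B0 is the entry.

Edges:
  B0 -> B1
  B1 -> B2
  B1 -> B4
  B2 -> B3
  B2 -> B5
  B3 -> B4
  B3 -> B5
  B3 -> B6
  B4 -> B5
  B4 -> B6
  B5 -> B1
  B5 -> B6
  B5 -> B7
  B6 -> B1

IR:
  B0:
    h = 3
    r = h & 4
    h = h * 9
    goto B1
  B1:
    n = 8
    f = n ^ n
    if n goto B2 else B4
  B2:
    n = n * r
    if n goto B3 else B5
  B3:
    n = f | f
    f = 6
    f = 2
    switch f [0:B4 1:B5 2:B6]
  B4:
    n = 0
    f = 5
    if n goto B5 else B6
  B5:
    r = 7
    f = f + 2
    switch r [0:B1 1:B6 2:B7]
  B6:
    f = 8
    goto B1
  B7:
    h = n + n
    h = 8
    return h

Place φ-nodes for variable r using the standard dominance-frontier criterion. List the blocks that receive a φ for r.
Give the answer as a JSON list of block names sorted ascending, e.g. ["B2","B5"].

idom tree: B1←B0 B2←B1 B3←B2 B4←B1 B5←B1 B6←B1 B7←B5
Join-block Dom:
  B1: preds {B0,B5,B6}: {B0} ∩ {B0,B1,B5} ∩ {B0,B1,B6} = {B0}; idom=B0
  B4: preds {B1,B3}: {B0,B1} ∩ {B0,B1,B2,B3} = {B0,B1}; idom=B1
  B5: preds {B2,B3,B4}: {B0,B1,B2} ∩ {B0,B1,B2,B3} ∩ {B0,B1,B4} = {B0,B1}; idom=B1
  B6: preds {B3,B4,B5}: {B0,B1,B2,B3} ∩ {B0,B1,B4} ∩ {B0,B1,B5} = {B0,B1}; idom=B1

DF walk-up:
  join B1 pred B0: · stop@B0
  join B1 pred B5: B5→B1 stop@B0
  join B1 pred B6: B6→B1 stop@B0
  join B4 pred B1: · stop@B1
  join B4 pred B3: B3→B2 stop@B1
  join B5 pred B2: B2 stop@B1
  join B5 pred B3: B3→B2 stop@B1
  join B5 pred B4: B4 stop@B1
  join B6 pred B3: B3→B2 stop@B1
  join B6 pred B4: B4 stop@B1
  join B6 pred B5: B5 stop@B1
  B0: DF=∅
  B1: DF={B1}
  B2: DF={B4,B5,B6}
  B3: DF={B4,B5,B6}
  B4: DF={B5,B6}
  B5: DF={B1,B6}
  B6: DF={B1}
  B7: DF=∅

φ for r: defs {B0,B5}
  DF⁺ = {B1,B6}

Answer: ["B1", "B6"]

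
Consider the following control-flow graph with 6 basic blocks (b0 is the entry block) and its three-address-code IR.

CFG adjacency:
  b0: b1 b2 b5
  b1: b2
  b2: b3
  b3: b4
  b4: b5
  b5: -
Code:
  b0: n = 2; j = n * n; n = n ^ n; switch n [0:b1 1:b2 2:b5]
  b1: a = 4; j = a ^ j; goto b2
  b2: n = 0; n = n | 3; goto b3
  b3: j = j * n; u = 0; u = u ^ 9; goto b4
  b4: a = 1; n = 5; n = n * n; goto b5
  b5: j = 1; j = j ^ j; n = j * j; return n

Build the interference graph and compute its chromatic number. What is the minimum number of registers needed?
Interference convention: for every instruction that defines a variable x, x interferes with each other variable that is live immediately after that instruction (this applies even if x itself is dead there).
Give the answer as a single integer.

Answer: 2

Working:
def/use:
  b0: def={j,n} ue=∅
  b1: def={a,j} ue={j}
  b2: def={n} ue=∅
  b3: def={j,u} ue={j,n}
  b4: def={a,n} ue=∅
  b5: def={j,n} ue=∅

Live sets:
  b0: in=∅ out={j}
  b1: in={j} out={j}
  b2: in={j} out={j,n}
  b3: in={j,n} out=∅
  b4: in=∅ out=∅
  b5: in=∅ out=∅

Interference:
  a: {j}
  j: {a,n}
  n: {j}
  u: ∅

Colouring:
  {a,j} pairwise interfere (2-clique) ⇒ χ ≥ 2
  assign a→c1 j→c0 n→c1 u→c0 — no edge inside a register ⇒ χ ≤ 2
  χ = 2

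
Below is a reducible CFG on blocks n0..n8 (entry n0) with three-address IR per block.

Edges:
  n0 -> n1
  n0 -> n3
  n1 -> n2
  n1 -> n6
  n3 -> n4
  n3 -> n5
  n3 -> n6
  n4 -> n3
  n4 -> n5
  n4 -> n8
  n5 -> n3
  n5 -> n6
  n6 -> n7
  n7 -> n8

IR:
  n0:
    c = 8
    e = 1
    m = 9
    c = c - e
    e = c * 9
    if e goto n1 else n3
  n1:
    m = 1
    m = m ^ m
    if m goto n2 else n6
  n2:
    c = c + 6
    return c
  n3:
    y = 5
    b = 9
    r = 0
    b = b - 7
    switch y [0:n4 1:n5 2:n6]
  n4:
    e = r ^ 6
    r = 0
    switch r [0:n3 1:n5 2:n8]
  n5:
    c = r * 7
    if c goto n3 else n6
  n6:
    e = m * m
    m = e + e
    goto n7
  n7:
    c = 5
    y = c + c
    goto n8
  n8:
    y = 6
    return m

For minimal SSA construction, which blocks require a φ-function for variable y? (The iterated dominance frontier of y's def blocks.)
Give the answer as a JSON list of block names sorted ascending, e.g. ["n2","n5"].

Answer: ["n3", "n6", "n8"]

Derivation:
idom tree: n1←n0 n2←n1 n3←n0 n4←n3 n5←n3 n6←n0 n7←n6 n8←n0
Dom at joins:
  n3: preds {n0,n4,n5}: {n0} ∩ {n0,n3,n4} ∩ {n0,n3,n5} = {n0}; idom=n0
  n5: preds {n3,n4}: {n0,n3} ∩ {n0,n3,n4} = {n0,n3}; idom=n3
  n6: preds {n1,n3,n5}: {n0,n1} ∩ {n0,n3} ∩ {n0,n3,n5} = {n0}; idom=n0
  n8: preds {n4,n7}: {n0,n3,n4} ∩ {n0,n6,n7} = {n0}; idom=n0

Frontier:
  n3←n0: walk · to n0
  n3←n4: walk n4→n3 to n0
  n3←n5: walk n5→n3 to n0
  n5←n3: walk · to n3
  n5←n4: walk n4 to n3
  n6←n1: walk n1 to n0
  n6←n3: walk n3 to n0
  n6←n5: walk n5→n3 to n0
  n8←n4: walk n4→n3 to n0
  n8←n7: walk n7→n6 to n0
  n0: DF=∅
  n1: DF={n6}
  n2: DF=∅
  n3: DF={n3,n6,n8}
  n4: DF={n3,n5,n8}
  n5: DF={n3,n6}
  n6: DF={n8}
  n7: DF={n8}
  n8: DF=∅

φ for y: defs {n3,n7,n8}
  DF⁺ = {n3,n6,n8}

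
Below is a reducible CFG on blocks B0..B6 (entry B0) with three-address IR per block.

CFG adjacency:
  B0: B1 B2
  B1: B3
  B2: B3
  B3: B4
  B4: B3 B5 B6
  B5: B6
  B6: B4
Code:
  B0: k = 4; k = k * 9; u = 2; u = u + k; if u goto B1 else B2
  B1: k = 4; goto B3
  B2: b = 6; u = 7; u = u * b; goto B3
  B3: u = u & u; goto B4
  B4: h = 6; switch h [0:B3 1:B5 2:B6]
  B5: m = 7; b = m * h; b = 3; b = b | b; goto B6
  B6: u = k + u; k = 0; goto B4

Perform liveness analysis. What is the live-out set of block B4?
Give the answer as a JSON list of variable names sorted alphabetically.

Block summaries:
  B0: {k,u} / ∅
  B1: {k} / ∅
  B2: {b,u} / ∅
  B3: {u} / {u}
  B4: {h} / ∅
  B5: {b,m} / {h}
  B6: {k,u} / {k,u}

Live sets:
  B0: in=∅ out={k,u}
  B1: in={u} out={k,u}
  B2: in={k} out={k,u}
  B3: in={k,u} out={k,u}
  B4: in={k,u} out={h,k,u}
  B5: in={h,k,u} out={k,u}
  B6: in={k,u} out={k,u}

live-out(B4) = ["h", "k", "u"]

Answer: ["h", "k", "u"]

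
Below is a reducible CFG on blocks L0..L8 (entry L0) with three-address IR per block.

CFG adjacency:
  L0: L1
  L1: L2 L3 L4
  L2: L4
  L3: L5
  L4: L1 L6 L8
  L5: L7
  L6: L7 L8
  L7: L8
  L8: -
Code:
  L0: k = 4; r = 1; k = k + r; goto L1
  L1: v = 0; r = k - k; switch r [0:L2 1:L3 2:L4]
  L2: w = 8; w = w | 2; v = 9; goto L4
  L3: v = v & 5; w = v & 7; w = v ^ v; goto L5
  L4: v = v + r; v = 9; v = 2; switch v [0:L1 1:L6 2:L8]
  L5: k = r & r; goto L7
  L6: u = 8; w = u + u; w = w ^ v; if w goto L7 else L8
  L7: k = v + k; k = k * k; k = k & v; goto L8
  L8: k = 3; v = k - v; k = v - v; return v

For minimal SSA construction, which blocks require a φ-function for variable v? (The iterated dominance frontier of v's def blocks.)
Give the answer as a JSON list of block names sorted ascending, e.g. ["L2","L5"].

Answer: ["L1", "L4", "L7", "L8"]

Working:
idom tree: L1←L0 L2←L1 L3←L1 L4←L1 L5←L3 L6←L4 L7←L1 L8←L1
Dom at joins:
  L1: preds {L0,L4}: {L0} ∩ {L0,L1,L4} = {L0}; idom=L0
  L4: preds {L1,L2}: {L0,L1} ∩ {L0,L1,L2} = {L0,L1}; idom=L1
  L7: preds {L5,L6}: {L0,L1,L3,L5} ∩ {L0,L1,L4,L6} = {L0,L1}; idom=L1
  L8: preds {L4,L6,L7}: {L0,L1,L4} ∩ {L0,L1,L4,L6} ∩ {L0,L1,L7} = {L0,L1}; idom=L1

DF walk-up:
  L1←L0: walk · to L0
  L1←L4: walk L4→L1 to L0
  L4←L1: walk · to L1
  L4←L2: walk L2 to L1
  L7←L5: walk L5→L3 to L1
  L7←L6: walk L6→L4 to L1
  L8←L4: walk L4 to L1
  L8←L6: walk L6→L4 to L1
  L8←L7: walk L7 to L1
  DF(L0)=∅
  DF(L1)={L1}
  DF(L2)={L4}
  DF(L3)={L7}
  DF(L4)={L1,L7,L8}
  DF(L5)={L7}
  DF(L6)={L7,L8}
  DF(L7)={L8}
  DF(L8)=∅

φ for v: defs {L1,L2,L3,L4,L8}
  DF⁺ = {L1,L4,L7,L8}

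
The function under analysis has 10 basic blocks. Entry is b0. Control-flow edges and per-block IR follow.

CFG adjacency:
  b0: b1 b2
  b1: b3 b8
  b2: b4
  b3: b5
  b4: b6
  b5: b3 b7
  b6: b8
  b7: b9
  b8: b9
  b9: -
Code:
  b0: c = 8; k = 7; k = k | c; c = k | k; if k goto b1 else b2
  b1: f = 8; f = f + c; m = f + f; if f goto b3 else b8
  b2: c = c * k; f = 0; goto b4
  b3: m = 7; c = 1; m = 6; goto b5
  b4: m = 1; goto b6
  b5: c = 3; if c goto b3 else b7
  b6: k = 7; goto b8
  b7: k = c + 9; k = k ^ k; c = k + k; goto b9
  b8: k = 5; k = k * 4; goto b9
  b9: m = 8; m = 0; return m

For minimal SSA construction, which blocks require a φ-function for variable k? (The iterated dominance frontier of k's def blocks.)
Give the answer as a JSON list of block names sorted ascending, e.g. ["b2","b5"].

idom tree: b1←b0 b2←b0 b3←b1 b4←b2 b5←b3 b6←b4 b7←b5 b8←b0 b9←b0
Dom∩ at merges:
  b3: preds {b1,b5}: {b0,b1} ∩ {b0,b1,b3,b5} = {b0,b1}; idom=b1
  b8: preds {b1,b6}: {b0,b1} ∩ {b0,b2,b4,b6} = {b0}; idom=b0
  b9: preds {b7,b8}: {b0,b1,b3,b5,b7} ∩ {b0,b8} = {b0}; idom=b0

DF derivation:
  join b3 pred b1: · stop@b1
  join b3 pred b5: b5→b3 stop@b1
  join b8 pred b1: b1 stop@b0
  join b8 pred b6: b6→b4→b2 stop@b0
  join b9 pred b7: b7→b5→b3→b1 stop@b0
  join b9 pred b8: b8 stop@b0
  b0 → ∅
  b1 → {b8,b9}
  b2 → {b8}
  b3 → {b3,b9}
  b4 → {b8}
  b5 → {b3,b9}
  b6 → {b8}
  b7 → {b9}
  b8 → {b9}
  b9 → ∅

φ for k: defs {b0,b6,b7,b8}
  DF⁺ = {b8,b9}

Answer: ["b8", "b9"]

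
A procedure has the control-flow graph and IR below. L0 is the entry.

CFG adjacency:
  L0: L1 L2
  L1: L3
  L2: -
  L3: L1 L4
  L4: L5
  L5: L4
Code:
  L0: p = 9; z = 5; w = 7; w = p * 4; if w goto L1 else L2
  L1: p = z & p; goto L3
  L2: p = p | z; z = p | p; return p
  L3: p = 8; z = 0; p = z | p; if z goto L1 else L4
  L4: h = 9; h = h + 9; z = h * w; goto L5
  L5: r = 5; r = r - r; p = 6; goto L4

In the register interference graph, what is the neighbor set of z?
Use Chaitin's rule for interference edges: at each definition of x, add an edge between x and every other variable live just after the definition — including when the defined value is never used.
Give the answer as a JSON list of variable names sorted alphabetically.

Per-block:
  L0 def {p,w,z} use ∅
  L1 def {p} use {p,z}
  L2 def {p,z} use {p,z}
  L3 def {p,z} use ∅
  L4 def {h,z} use {w}
  L5 def {p,r} use ∅

Live sets:
  L0 li=∅ lo={p,w,z}
  L1 li={p,w,z} lo={w}
  L2 li={p,z} lo=∅
  L3 li={w} lo={p,w,z}
  L4 li={w} lo={w}
  L5 li={w} lo={w}

Interference:
  h — {w}
  p — {w,z}
  r — {w}
  w — {h,p,r,z}
  z — {p,w}

N(z) = ["p", "w"]

Answer: ["p", "w"]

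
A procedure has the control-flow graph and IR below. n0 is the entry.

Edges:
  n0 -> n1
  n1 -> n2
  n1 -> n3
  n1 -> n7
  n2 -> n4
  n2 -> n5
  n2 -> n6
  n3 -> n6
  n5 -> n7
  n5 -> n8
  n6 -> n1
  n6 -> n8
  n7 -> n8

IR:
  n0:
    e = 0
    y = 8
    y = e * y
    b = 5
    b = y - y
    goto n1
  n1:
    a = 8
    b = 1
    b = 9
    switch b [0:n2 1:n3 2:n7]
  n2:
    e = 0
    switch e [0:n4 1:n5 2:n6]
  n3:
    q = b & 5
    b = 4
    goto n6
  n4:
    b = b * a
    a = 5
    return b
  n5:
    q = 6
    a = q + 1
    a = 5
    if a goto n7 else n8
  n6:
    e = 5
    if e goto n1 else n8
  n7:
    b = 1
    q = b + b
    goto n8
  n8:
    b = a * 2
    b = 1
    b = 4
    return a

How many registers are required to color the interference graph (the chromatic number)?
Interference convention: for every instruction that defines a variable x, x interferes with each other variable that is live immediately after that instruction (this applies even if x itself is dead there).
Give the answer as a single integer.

Answer: 3

Derivation:
def/use:
  n0: def={b,e,y} ue=∅
  n1: def={a,b} ue=∅
  n2: def={e} ue=∅
  n3: def={b,q} ue={b}
  n4: def={a,b} ue={a,b}
  n5: def={a,q} ue=∅
  n6: def={e} ue=∅
  n7: def={b,q} ue=∅
  n8: def={b} ue={a}

Liveness:
  n0: in=∅ out=∅
  n1: in=∅ out={a,b}
  n2: in={a,b} out={a,b}
  n3: in={a,b} out={a}
  n4: in={a,b} out=∅
  n5: in=∅ out={a}
  n6: in={a} out={a}
  n7: in={a} out={a}
  n8: in={a} out=∅

Conflict graph:
  a — {b,e,q}
  b — {a,e,y}
  e — {a,b,y}
  q — {a}
  y — {b,e}

Colouring:
  {a,b,e} pairwise interfere (3-clique) ⇒ χ ≥ 3
  assign a→R0 b→R1 e→R2 q→R1 y→R0 — no edge inside a register ⇒ χ ≤ 3
  χ = 3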